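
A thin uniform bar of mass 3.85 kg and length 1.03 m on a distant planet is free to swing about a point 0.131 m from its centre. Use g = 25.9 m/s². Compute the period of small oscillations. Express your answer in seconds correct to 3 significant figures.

For a physical pendulum T = 2π√(I/(mgd)), with d = 0.1310 m from pivot to centre of mass.
I_cm = mL²/12 = 3.85 × 1.03²/12 = 0.3404 kg·m²; I = I_cm + md² = 0.3404 + 3.85 × 0.1310² = 0.4064 kg·m².
T = 2π√(0.4064/(3.85 × 25.9 × 0.1310)) = 1.11 s.

1.11 s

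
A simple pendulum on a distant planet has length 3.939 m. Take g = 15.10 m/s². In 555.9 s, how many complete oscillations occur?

173

T = 2π√(L/g) = 2π√(3.939/15.10) = 3.2091 s.
Number of complete oscillations = ⌊555.9/3.2091⌋ = ⌊173.23⌋ = 173.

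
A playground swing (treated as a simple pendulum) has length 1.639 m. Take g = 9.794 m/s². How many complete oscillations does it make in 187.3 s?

T = 2π√(L/g) = 2π√(1.639/9.794) = 2.5703 s.
Number of complete oscillations = ⌊187.3/2.5703⌋ = ⌊72.870⌋ = 72.

72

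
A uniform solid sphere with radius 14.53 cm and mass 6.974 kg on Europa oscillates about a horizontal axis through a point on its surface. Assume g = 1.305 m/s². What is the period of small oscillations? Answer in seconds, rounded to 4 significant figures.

2.481 s

I_cm = (2/5)mr² = 0.058894 kg·m². The pivot is at distance d = 0.1453 m from the centre of mass.
By the parallel-axis theorem, I = I_cm + md² = 0.058894 + 0.14724 = 0.20613 kg·m².
T = 2π√(I/(mgd)) = 2π√(0.20613/(6.974 × 1.305 × 0.1453)) = 2.481 s.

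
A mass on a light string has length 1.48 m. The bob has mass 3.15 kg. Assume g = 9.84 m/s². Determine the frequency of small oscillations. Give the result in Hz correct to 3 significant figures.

0.410 Hz

T = 2π√(L/g) = 2π√(1.48/9.84) = 2.437 s, so f = 1/T = 0.410 Hz.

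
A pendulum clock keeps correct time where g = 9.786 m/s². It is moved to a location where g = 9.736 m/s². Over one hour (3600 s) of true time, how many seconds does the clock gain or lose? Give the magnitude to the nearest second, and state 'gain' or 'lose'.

The clock's period scales as T ∝ 1/√g, so T'/T = √(9.786/9.736) = 1.00256.
In 3600 s of true time the clock registers 3600/1.00256 = 3590.8 s, so it loses 9 s.

lose 9 s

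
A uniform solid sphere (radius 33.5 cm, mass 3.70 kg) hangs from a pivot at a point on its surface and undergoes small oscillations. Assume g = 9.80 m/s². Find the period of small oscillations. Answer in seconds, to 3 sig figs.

1.37 s

I_cm = (2/5)mr² = 0.1661 kg·m². The pivot is at distance d = 0.335 m from the centre of mass.
By the parallel-axis theorem, I = I_cm + md² = 0.1661 + 0.4152 = 0.5813 kg·m².
T = 2π√(I/(mgd)) = 2π√(0.5813/(3.70 × 9.80 × 0.335)) = 1.37 s.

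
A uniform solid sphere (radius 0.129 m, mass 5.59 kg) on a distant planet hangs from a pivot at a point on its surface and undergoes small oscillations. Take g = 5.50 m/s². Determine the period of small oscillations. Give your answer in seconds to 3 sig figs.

1.14 s

I_cm = (2/5)mr² = 0.03721 kg·m². The pivot is at distance d = 0.129 m from the centre of mass.
By the parallel-axis theorem, I = I_cm + md² = 0.03721 + 0.09302 = 0.1302 kg·m².
T = 2π√(I/(mgd)) = 2π√(0.1302/(5.59 × 5.50 × 0.129)) = 1.14 s.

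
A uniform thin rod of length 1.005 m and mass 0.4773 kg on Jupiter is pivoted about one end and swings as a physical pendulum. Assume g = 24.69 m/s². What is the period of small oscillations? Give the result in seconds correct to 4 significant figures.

For a physical pendulum T = 2π√(I/(mgd)), with d = 0.50250 m from pivot to centre of mass.
I_cm = mL²/12 = 0.4773 × 1.005²/12 = 0.040174 kg·m²; I = I_cm + md² = 0.040174 + 0.4773 × 0.50250² = 0.16069 kg·m².
T = 2π√(0.16069/(0.4773 × 24.69 × 0.50250)) = 1.035 s.

1.035 s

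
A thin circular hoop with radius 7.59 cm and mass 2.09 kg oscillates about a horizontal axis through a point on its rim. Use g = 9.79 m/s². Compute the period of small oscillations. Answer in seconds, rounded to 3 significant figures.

I_cm = mr² = 0.01204 kg·m². The pivot is at distance d = 0.0759 m from the centre of mass.
By the parallel-axis theorem, I = I_cm + md² = 0.01204 + 0.01204 = 0.02408 kg·m².
T = 2π√(I/(mgd)) = 2π√(0.02408/(2.09 × 9.79 × 0.0759)) = 0.782 s.

0.782 s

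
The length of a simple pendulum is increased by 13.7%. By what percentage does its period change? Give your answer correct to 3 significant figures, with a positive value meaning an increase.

T ∝ √L, so T'/T = √(1.137) = 1.066.
Percentage change in T = (1.066 − 1) × 100% = 6.63%.

6.63%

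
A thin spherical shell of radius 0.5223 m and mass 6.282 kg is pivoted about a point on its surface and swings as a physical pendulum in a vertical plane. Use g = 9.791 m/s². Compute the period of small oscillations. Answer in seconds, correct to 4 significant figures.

I_cm = (2/3)mr² = 1.1425 kg·m². The pivot is at distance d = 0.5223 m from the centre of mass.
By the parallel-axis theorem, I = I_cm + md² = 1.1425 + 1.7137 = 2.8562 kg·m².
T = 2π√(I/(mgd)) = 2π√(2.8562/(6.282 × 9.791 × 0.5223)) = 1.873 s.

1.873 s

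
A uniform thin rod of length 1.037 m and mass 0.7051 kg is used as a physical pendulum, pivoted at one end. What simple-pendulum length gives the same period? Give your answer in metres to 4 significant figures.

The equivalent simple-pendulum length is L_eq = I/(md), where I is about the pivot and d = 0.51850 m.
I_cm = (1/12)mL² = 0.063187 kg·m², so I = I_cm + md² = 0.063187 + 0.18956 = 0.25275 kg·m².
L_eq = 0.25275/(0.7051 × 0.51850) = 0.6913 m.

0.6913 m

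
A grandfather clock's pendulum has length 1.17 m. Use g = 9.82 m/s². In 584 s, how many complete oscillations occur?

T = 2π√(L/g) = 2π√(1.17/9.82) = 2.169 s.
Number of complete oscillations = ⌊584/2.169⌋ = ⌊269.3⌋ = 269.

269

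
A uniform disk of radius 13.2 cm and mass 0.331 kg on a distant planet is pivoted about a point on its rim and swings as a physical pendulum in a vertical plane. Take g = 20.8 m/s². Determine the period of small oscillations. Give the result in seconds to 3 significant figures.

0.613 s

I_cm = ½mr² = 0.002884 kg·m². The pivot is at distance d = 0.132 m from the centre of mass.
By the parallel-axis theorem, I = I_cm + md² = 0.002884 + 0.005767 = 0.008651 kg·m².
T = 2π√(I/(mgd)) = 2π√(0.008651/(0.331 × 20.8 × 0.132)) = 0.613 s.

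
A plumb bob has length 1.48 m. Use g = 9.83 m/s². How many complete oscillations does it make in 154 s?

63

T = 2π√(L/g) = 2π√(1.48/9.83) = 2.438 s.
Number of complete oscillations = ⌊154/2.438⌋ = ⌊63.17⌋ = 63.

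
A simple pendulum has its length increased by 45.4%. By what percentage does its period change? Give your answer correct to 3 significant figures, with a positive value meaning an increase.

20.6%

T ∝ √L, so T'/T = √(1.454) = 1.206.
Percentage change in T = (1.206 − 1) × 100% = 20.6%.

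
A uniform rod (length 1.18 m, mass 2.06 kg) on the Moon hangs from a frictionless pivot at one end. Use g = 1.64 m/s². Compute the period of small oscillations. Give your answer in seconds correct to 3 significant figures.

For a physical pendulum T = 2π√(I/(mgd)), with d = 0.5900 m from pivot to centre of mass.
I_cm = mL²/12 = 2.06 × 1.18²/12 = 0.2390 kg·m²; I = I_cm + md² = 0.2390 + 2.06 × 0.5900² = 0.9561 kg·m².
T = 2π√(0.9561/(2.06 × 1.64 × 0.5900)) = 4.35 s.

4.35 s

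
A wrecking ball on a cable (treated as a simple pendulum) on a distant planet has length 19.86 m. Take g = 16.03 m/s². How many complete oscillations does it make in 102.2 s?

T = 2π√(L/g) = 2π√(19.86/16.03) = 6.9936 s.
Number of complete oscillations = ⌊102.2/6.9936⌋ = ⌊14.613⌋ = 14.

14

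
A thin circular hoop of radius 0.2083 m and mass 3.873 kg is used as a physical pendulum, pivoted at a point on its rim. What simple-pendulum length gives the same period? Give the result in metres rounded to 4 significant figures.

0.4166 m

The equivalent simple-pendulum length is L_eq = I/(md), where I is about the pivot and d = 0.20830 m.
I_cm = mR² = 0.16805 kg·m², so I = I_cm + md² = 0.16805 + 0.16805 = 0.33609 kg·m².
L_eq = 0.33609/(3.873 × 0.20830) = 0.4166 m.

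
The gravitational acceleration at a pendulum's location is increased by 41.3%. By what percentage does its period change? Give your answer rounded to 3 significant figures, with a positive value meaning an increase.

-15.9%

T ∝ 1/√g, so T'/T = 1/√(1.413) = 0.8413.
Percentage change in T = (0.8413 − 1) × 100% = -15.9%.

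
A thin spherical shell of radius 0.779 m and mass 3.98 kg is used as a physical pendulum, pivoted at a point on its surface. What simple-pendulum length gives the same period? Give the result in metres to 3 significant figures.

1.30 m

The equivalent simple-pendulum length is L_eq = I/(md), where I is about the pivot and d = 0.7790 m.
I_cm = (2/3)mR² = 1.610 kg·m², so I = I_cm + md² = 1.610 + 2.415 = 4.025 kg·m².
L_eq = 4.025/(3.98 × 0.7790) = 1.30 m.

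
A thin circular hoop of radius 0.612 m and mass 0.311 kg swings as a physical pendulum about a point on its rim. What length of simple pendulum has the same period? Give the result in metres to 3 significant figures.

1.22 m

The equivalent simple-pendulum length is L_eq = I/(md), where I is about the pivot and d = 0.6120 m.
I_cm = mR² = 0.1165 kg·m², so I = I_cm + md² = 0.1165 + 0.1165 = 0.2330 kg·m².
L_eq = 0.2330/(0.311 × 0.6120) = 1.22 m.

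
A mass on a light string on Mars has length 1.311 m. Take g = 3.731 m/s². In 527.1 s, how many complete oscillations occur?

141

T = 2π√(L/g) = 2π√(1.311/3.731) = 3.7245 s.
Number of complete oscillations = ⌊527.1/3.7245⌋ = ⌊141.52⌋ = 141.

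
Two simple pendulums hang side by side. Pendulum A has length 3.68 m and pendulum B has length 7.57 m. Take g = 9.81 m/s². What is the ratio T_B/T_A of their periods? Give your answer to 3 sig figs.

T ∝ √L, so T_B/T_A = √(L_B/L_A) = √(7.57/3.68) = 1.43.

1.43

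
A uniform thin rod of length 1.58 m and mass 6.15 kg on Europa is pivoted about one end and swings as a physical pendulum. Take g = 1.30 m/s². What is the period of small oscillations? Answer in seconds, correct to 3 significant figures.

5.66 s

For a physical pendulum T = 2π√(I/(mgd)), with d = 0.7900 m from pivot to centre of mass.
I_cm = mL²/12 = 6.15 × 1.58²/12 = 1.279 kg·m²; I = I_cm + md² = 1.279 + 6.15 × 0.7900² = 5.118 kg·m².
T = 2π√(5.118/(6.15 × 1.30 × 0.7900)) = 5.66 s.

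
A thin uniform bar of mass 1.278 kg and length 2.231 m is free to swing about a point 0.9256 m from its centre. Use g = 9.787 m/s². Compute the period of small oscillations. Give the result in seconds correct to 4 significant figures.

2.354 s

For a physical pendulum T = 2π√(I/(mgd)), with d = 0.92560 m from pivot to centre of mass.
I_cm = mL²/12 = 1.278 × 2.231²/12 = 0.53009 kg·m²; I = I_cm + md² = 0.53009 + 1.278 × 0.92560² = 1.6250 kg·m².
T = 2π√(1.6250/(1.278 × 9.787 × 0.92560)) = 2.354 s.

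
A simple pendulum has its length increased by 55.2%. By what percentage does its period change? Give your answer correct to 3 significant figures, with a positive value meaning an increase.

T ∝ √L, so T'/T = √(1.552) = 1.246.
Percentage change in T = (1.246 − 1) × 100% = 24.6%.

24.6%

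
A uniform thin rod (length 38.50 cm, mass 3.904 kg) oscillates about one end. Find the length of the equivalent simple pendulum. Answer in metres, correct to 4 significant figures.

0.2567 m

The equivalent simple-pendulum length is L_eq = I/(md), where I is about the pivot and d = 0.19250 m.
I_cm = (1/12)mL² = 0.048223 kg·m², so I = I_cm + md² = 0.048223 + 0.14467 = 0.19289 kg·m².
L_eq = 0.19289/(3.904 × 0.19250) = 0.2567 m.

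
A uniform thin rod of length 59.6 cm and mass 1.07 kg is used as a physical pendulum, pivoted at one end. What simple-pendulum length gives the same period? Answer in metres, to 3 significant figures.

The equivalent simple-pendulum length is L_eq = I/(md), where I is about the pivot and d = 0.2980 m.
I_cm = (1/12)mL² = 0.03167 kg·m², so I = I_cm + md² = 0.03167 + 0.09502 = 0.1267 kg·m².
L_eq = 0.1267/(1.07 × 0.2980) = 0.397 m.

0.397 m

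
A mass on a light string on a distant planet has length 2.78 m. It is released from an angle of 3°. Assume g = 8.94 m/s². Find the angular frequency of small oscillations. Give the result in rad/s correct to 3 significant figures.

ω = √(g/L) = √(8.94/2.78) = 1.79 rad/s.

1.79 rad/s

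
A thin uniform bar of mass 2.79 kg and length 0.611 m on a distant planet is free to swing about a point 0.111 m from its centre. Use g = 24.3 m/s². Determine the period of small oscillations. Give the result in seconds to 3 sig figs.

0.797 s

For a physical pendulum T = 2π√(I/(mgd)), with d = 0.1110 m from pivot to centre of mass.
I_cm = mL²/12 = 2.79 × 0.611²/12 = 0.08680 kg·m²; I = I_cm + md² = 0.08680 + 2.79 × 0.1110² = 0.1212 kg·m².
T = 2π√(0.1212/(2.79 × 24.3 × 0.1110)) = 0.797 s.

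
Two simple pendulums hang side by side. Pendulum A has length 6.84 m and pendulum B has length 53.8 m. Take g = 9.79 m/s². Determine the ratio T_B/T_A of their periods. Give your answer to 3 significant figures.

2.80

T ∝ √L, so T_B/T_A = √(L_B/L_A) = √(53.8/6.84) = 2.80.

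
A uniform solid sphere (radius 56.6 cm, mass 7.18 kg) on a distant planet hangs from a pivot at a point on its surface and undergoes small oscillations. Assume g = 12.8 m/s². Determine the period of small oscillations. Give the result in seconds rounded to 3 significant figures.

1.56 s

I_cm = (2/5)mr² = 0.9201 kg·m². The pivot is at distance d = 0.566 m from the centre of mass.
By the parallel-axis theorem, I = I_cm + md² = 0.9201 + 2.300 = 3.220 kg·m².
T = 2π√(I/(mgd)) = 2π√(3.220/(7.18 × 12.8 × 0.566)) = 1.56 s.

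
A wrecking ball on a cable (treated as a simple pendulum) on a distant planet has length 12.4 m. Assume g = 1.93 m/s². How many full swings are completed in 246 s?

15

T = 2π√(L/g) = 2π√(12.4/1.93) = 15.93 s.
Number of complete oscillations = ⌊246/15.93⌋ = ⌊15.45⌋ = 15.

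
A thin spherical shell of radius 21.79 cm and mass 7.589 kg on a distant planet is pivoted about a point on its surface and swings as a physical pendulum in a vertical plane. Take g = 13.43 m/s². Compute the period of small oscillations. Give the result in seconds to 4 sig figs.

1.033 s

I_cm = (2/3)mr² = 0.24022 kg·m². The pivot is at distance d = 0.2179 m from the centre of mass.
By the parallel-axis theorem, I = I_cm + md² = 0.24022 + 0.36033 = 0.60055 kg·m².
T = 2π√(I/(mgd)) = 2π√(0.60055/(7.589 × 13.43 × 0.2179)) = 1.033 s.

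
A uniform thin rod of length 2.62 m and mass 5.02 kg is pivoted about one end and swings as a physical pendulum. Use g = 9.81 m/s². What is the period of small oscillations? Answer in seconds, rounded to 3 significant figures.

For a physical pendulum T = 2π√(I/(mgd)), with d = 1.310 m from pivot to centre of mass.
I_cm = mL²/12 = 5.02 × 2.62²/12 = 2.872 kg·m²; I = I_cm + md² = 2.872 + 5.02 × 1.310² = 11.49 kg·m².
T = 2π√(11.49/(5.02 × 9.81 × 1.310)) = 2.65 s.

2.65 s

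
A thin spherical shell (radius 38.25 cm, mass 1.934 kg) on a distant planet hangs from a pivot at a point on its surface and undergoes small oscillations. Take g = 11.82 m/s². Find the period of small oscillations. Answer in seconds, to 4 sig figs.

1.459 s

I_cm = (2/3)mr² = 0.18864 kg·m². The pivot is at distance d = 0.3825 m from the centre of mass.
By the parallel-axis theorem, I = I_cm + md² = 0.18864 + 0.28296 = 0.47159 kg·m².
T = 2π√(I/(mgd)) = 2π√(0.47159/(1.934 × 11.82 × 0.3825)) = 1.459 s.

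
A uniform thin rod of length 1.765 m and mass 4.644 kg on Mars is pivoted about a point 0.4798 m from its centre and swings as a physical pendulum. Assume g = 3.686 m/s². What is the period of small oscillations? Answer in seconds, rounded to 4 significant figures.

For a physical pendulum T = 2π√(I/(mgd)), with d = 0.47980 m from pivot to centre of mass.
I_cm = mL²/12 = 4.644 × 1.765²/12 = 1.2056 kg·m²; I = I_cm + md² = 1.2056 + 4.644 × 0.47980² = 2.2747 kg·m².
T = 2π√(2.2747/(4.644 × 3.686 × 0.47980)) = 3.307 s.

3.307 s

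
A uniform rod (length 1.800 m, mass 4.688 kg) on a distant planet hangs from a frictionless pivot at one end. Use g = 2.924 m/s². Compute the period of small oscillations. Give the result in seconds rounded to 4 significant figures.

4.025 s

For a physical pendulum T = 2π√(I/(mgd)), with d = 0.90000 m from pivot to centre of mass.
I_cm = mL²/12 = 4.688 × 1.800²/12 = 1.2658 kg·m²; I = I_cm + md² = 1.2658 + 4.688 × 0.90000² = 5.0630 kg·m².
T = 2π√(5.0630/(4.688 × 2.924 × 0.90000)) = 4.025 s.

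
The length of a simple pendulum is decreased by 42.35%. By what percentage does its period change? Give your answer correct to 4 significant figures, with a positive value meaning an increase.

T ∝ √L, so T'/T = √(0.57650) = 0.75928.
Percentage change in T = (0.75928 − 1) × 100% = -24.07%.

-24.07%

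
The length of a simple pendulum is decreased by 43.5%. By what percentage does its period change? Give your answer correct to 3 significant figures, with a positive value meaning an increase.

T ∝ √L, so T'/T = √(0.5650) = 0.7517.
Percentage change in T = (0.7517 − 1) × 100% = -24.8%.

-24.8%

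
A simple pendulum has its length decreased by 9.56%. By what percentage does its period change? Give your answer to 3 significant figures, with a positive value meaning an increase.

-4.90%

T ∝ √L, so T'/T = √(0.9044) = 0.9510.
Percentage change in T = (0.9510 − 1) × 100% = -4.90%.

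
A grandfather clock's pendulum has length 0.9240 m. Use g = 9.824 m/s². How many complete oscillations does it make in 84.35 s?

43

T = 2π√(L/g) = 2π√(0.9240/9.824) = 1.9270 s.
Number of complete oscillations = ⌊84.35/1.9270⌋ = ⌊43.774⌋ = 43.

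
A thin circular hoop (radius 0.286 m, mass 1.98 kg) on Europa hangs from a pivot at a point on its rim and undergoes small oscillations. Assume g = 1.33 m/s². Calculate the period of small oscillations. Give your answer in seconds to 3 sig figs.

I_cm = mr² = 0.1620 kg·m². The pivot is at distance d = 0.286 m from the centre of mass.
By the parallel-axis theorem, I = I_cm + md² = 0.1620 + 0.1620 = 0.3239 kg·m².
T = 2π√(I/(mgd)) = 2π√(0.3239/(1.98 × 1.33 × 0.286)) = 4.12 s.

4.12 s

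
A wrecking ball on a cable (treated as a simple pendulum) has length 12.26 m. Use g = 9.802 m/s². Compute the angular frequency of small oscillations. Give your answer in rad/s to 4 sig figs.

0.8942 rad/s

ω = √(g/L) = √(9.802/12.26) = 0.8942 rad/s.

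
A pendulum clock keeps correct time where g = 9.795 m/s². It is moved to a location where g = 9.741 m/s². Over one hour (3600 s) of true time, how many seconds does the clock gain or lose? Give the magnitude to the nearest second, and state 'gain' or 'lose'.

The clock's period scales as T ∝ 1/√g, so T'/T = √(9.795/9.741) = 1.00277.
In 3600 s of true time the clock registers 3600/1.00277 = 3590.1 s, so it loses 10 s.

lose 10 s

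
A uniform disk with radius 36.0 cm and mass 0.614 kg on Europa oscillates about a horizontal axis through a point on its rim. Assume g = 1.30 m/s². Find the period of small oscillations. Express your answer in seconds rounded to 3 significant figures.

I_cm = ½mr² = 0.03979 kg·m². The pivot is at distance d = 0.360 m from the centre of mass.
By the parallel-axis theorem, I = I_cm + md² = 0.03979 + 0.07957 = 0.1194 kg·m².
T = 2π√(I/(mgd)) = 2π√(0.1194/(0.614 × 1.30 × 0.360)) = 4.05 s.

4.05 s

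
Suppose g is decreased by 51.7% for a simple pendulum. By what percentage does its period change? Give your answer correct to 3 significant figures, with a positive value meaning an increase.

T ∝ 1/√g, so T'/T = 1/√(0.4830) = 1.439.
Percentage change in T = (1.439 − 1) × 100% = 43.9%.

43.9%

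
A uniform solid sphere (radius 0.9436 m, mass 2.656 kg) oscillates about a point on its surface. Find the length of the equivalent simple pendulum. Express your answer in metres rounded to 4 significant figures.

The equivalent simple-pendulum length is L_eq = I/(md), where I is about the pivot and d = 0.94360 m.
I_cm = (2/5)mR² = 0.94594 kg·m², so I = I_cm + md² = 0.94594 + 2.3649 = 3.3108 kg·m².
L_eq = 3.3108/(2.656 × 0.94360) = 1.321 m.

1.321 m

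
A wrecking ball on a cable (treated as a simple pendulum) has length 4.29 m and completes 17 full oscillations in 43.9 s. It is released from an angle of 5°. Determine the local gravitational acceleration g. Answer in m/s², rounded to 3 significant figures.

T = 43.9/17 = 2.582 s.
From T = 2π√(L/g), g = 4π²L/T² = 4π² × 4.29/2.582² = 25.4 m/s².

25.4 m/s²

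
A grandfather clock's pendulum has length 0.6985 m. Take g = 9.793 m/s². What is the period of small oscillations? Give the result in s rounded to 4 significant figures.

1.678 s

T = 2π√(L/g) = 2π√(0.6985/9.793) = 2π × 0.26707 = 1.678 s.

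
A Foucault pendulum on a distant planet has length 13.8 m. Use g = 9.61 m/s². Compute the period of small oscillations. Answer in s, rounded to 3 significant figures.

T = 2π√(L/g) = 2π√(13.8/9.61) = 2π × 1.198 = 7.53 s.

7.53 s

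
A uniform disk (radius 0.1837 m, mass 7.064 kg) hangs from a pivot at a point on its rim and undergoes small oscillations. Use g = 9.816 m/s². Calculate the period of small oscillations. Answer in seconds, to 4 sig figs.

1.053 s

I_cm = ½mr² = 0.11919 kg·m². The pivot is at distance d = 0.1837 m from the centre of mass.
By the parallel-axis theorem, I = I_cm + md² = 0.11919 + 0.23838 = 0.35757 kg·m².
T = 2π√(I/(mgd)) = 2π√(0.35757/(7.064 × 9.816 × 0.1837)) = 1.053 s.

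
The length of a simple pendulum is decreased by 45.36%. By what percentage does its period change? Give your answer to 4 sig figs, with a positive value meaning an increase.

-26.08%

T ∝ √L, so T'/T = √(0.54640) = 0.73919.
Percentage change in T = (0.73919 − 1) × 100% = -26.08%.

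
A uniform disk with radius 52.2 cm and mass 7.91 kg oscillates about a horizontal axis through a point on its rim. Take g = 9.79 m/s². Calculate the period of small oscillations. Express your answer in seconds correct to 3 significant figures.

1.78 s

I_cm = ½mr² = 1.078 kg·m². The pivot is at distance d = 0.522 m from the centre of mass.
By the parallel-axis theorem, I = I_cm + md² = 1.078 + 2.155 = 3.233 kg·m².
T = 2π√(I/(mgd)) = 2π√(3.233/(7.91 × 9.79 × 0.522)) = 1.78 s.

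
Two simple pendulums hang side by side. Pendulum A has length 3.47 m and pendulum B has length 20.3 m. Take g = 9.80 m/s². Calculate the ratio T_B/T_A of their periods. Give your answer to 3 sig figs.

T ∝ √L, so T_B/T_A = √(L_B/L_A) = √(20.3/3.47) = 2.42.

2.42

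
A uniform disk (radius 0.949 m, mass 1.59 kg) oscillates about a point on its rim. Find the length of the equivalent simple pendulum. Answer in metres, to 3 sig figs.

1.42 m

The equivalent simple-pendulum length is L_eq = I/(md), where I is about the pivot and d = 0.9490 m.
I_cm = ½mR² = 0.7160 kg·m², so I = I_cm + md² = 0.7160 + 1.432 = 2.148 kg·m².
L_eq = 2.148/(1.59 × 0.9490) = 1.42 m.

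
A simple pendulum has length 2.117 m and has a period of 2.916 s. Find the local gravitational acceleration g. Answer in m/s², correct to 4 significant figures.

9.829 m/s²

From T = 2π√(L/g), g = 4π²L/T² = 4π² × 2.117/2.9160² = 9.829 m/s².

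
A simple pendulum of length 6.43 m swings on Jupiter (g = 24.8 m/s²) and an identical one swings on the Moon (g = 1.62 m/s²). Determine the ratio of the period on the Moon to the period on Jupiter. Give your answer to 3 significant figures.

3.91

T ∝ 1/√g, so T₂/T₁ = √(g₁/g₂) = √(24.8/1.62) = 3.91.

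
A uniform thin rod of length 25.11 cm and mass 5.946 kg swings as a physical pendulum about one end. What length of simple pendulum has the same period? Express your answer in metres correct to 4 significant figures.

The equivalent simple-pendulum length is L_eq = I/(md), where I is about the pivot and d = 0.12555 m.
I_cm = (1/12)mL² = 0.031242 kg·m², so I = I_cm + md² = 0.031242 + 0.093726 = 0.12497 kg·m².
L_eq = 0.12497/(5.946 × 0.12555) = 0.1674 m.

0.1674 m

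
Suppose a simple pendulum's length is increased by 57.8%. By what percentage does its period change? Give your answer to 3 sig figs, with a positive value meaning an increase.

T ∝ √L, so T'/T = √(1.578) = 1.256.
Percentage change in T = (1.256 − 1) × 100% = 25.6%.

25.6%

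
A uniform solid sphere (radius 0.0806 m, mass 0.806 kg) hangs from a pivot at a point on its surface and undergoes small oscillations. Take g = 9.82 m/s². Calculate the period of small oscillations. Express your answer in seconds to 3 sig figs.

I_cm = (2/5)mr² = 0.002094 kg·m². The pivot is at distance d = 0.0806 m from the centre of mass.
By the parallel-axis theorem, I = I_cm + md² = 0.002094 + 0.005236 = 0.007330 kg·m².
T = 2π√(I/(mgd)) = 2π√(0.007330/(0.806 × 9.82 × 0.0806)) = 0.674 s.

0.674 s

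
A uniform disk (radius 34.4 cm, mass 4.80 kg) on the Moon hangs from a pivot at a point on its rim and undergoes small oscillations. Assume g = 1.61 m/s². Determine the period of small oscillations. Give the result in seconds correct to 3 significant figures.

3.56 s

I_cm = ½mr² = 0.2840 kg·m². The pivot is at distance d = 0.344 m from the centre of mass.
By the parallel-axis theorem, I = I_cm + md² = 0.2840 + 0.5680 = 0.8520 kg·m².
T = 2π√(I/(mgd)) = 2π√(0.8520/(4.80 × 1.61 × 0.344)) = 3.56 s.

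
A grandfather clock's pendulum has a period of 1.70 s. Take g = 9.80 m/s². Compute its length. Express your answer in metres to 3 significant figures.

From T = 2π√(L/g), L = gT²/(4π²) = 9.80 × 1.700²/(4π²) = 0.717 m.

0.717 m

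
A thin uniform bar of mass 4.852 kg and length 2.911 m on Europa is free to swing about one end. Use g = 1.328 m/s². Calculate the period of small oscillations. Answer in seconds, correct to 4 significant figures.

7.595 s

For a physical pendulum T = 2π√(I/(mgd)), with d = 1.4555 m from pivot to centre of mass.
I_cm = mL²/12 = 4.852 × 2.911²/12 = 3.4263 kg·m²; I = I_cm + md² = 3.4263 + 4.852 × 1.4555² = 13.705 kg·m².
T = 2π√(13.705/(4.852 × 1.328 × 1.4555)) = 7.595 s.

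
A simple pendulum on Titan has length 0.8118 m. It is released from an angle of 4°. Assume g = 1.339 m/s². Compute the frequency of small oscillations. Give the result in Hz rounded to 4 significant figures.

0.2044 Hz

T = 2π√(L/g) = 2π√(0.8118/1.339) = 4.8923 s, so f = 1/T = 0.2044 Hz.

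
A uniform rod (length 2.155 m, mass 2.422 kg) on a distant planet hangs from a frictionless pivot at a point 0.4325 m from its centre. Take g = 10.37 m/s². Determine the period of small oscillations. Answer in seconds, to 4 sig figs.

2.248 s

For a physical pendulum T = 2π√(I/(mgd)), with d = 0.43250 m from pivot to centre of mass.
I_cm = mL²/12 = 2.422 × 2.155²/12 = 0.93732 kg·m²; I = I_cm + md² = 0.93732 + 2.422 × 0.43250² = 1.3904 kg·m².
T = 2π√(1.3904/(2.422 × 10.37 × 0.43250)) = 2.248 s.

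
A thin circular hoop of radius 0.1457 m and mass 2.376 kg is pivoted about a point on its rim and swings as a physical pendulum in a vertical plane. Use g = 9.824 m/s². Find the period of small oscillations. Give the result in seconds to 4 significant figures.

1.082 s

I_cm = mr² = 0.050439 kg·m². The pivot is at distance d = 0.1457 m from the centre of mass.
By the parallel-axis theorem, I = I_cm + md² = 0.050439 + 0.050439 = 0.10088 kg·m².
T = 2π√(I/(mgd)) = 2π√(0.10088/(2.376 × 9.824 × 0.1457)) = 1.082 s.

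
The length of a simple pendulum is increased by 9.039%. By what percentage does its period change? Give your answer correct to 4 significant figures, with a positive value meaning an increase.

T ∝ √L, so T'/T = √(1.0904) = 1.0442.
Percentage change in T = (1.0442 − 1) × 100% = 4.422%.

4.422%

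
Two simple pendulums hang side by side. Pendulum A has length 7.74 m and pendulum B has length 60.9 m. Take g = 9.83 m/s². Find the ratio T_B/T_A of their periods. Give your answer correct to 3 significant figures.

2.81

T ∝ √L, so T_B/T_A = √(L_B/L_A) = √(60.9/7.74) = 2.81.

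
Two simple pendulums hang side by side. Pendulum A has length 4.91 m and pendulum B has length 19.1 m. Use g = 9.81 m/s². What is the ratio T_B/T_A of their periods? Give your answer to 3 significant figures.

1.97

T ∝ √L, so T_B/T_A = √(L_B/L_A) = √(19.1/4.91) = 1.97.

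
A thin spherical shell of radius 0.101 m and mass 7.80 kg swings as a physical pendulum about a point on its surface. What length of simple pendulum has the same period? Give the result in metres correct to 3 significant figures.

0.168 m

The equivalent simple-pendulum length is L_eq = I/(md), where I is about the pivot and d = 0.1010 m.
I_cm = (2/3)mR² = 0.05305 kg·m², so I = I_cm + md² = 0.05305 + 0.07957 = 0.1326 kg·m².
L_eq = 0.1326/(7.80 × 0.1010) = 0.168 m.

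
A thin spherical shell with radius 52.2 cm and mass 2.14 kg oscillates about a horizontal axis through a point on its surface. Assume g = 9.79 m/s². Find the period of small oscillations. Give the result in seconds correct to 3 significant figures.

1.87 s

I_cm = (2/3)mr² = 0.3887 kg·m². The pivot is at distance d = 0.522 m from the centre of mass.
By the parallel-axis theorem, I = I_cm + md² = 0.3887 + 0.5831 = 0.9719 kg·m².
T = 2π√(I/(mgd)) = 2π√(0.9719/(2.14 × 9.79 × 0.522)) = 1.87 s.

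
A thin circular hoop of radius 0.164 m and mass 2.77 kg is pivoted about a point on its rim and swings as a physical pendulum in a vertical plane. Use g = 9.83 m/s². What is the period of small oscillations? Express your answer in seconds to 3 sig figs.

1.15 s

I_cm = mr² = 0.07450 kg·m². The pivot is at distance d = 0.164 m from the centre of mass.
By the parallel-axis theorem, I = I_cm + md² = 0.07450 + 0.07450 = 0.1490 kg·m².
T = 2π√(I/(mgd)) = 2π√(0.1490/(2.77 × 9.83 × 0.164)) = 1.15 s.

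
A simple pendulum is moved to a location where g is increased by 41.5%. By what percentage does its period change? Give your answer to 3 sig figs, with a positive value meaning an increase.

T ∝ 1/√g, so T'/T = 1/√(1.415) = 0.8407.
Percentage change in T = (0.8407 − 1) × 100% = -15.9%.

-15.9%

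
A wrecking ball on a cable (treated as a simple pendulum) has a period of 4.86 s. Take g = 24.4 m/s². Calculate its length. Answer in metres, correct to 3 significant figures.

From T = 2π√(L/g), L = gT²/(4π²) = 24.4 × 4.860²/(4π²) = 14.6 m.

14.6 m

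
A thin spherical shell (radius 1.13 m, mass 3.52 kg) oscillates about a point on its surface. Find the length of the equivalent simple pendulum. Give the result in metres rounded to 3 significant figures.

The equivalent simple-pendulum length is L_eq = I/(md), where I is about the pivot and d = 1.130 m.
I_cm = (2/3)mR² = 2.996 kg·m², so I = I_cm + md² = 2.996 + 4.495 = 7.491 kg·m².
L_eq = 7.491/(3.52 × 1.130) = 1.88 m.

1.88 m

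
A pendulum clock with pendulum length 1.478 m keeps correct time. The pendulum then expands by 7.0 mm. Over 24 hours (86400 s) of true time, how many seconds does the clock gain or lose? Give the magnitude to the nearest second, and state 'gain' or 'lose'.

lose 204 s

T ∝ √L, so T'/T = √(1.48500/1.478) = 1.00237.
In 86400 s of true time the clock registers 86400/1.00237 = 86196.1 s, so it loses 204 s.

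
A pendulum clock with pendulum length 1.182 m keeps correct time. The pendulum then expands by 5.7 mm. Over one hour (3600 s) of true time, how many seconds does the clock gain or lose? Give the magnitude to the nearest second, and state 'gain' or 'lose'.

T ∝ √L, so T'/T = √(1.18770/1.182) = 1.00241.
In 3600 s of true time the clock registers 3600/1.00241 = 3591.4 s, so it loses 9 s.

lose 9 s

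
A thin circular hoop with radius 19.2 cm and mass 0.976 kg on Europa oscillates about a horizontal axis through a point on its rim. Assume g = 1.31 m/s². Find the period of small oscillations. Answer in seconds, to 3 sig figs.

3.40 s

I_cm = mr² = 0.03598 kg·m². The pivot is at distance d = 0.192 m from the centre of mass.
By the parallel-axis theorem, I = I_cm + md² = 0.03598 + 0.03598 = 0.07196 kg·m².
T = 2π√(I/(mgd)) = 2π√(0.07196/(0.976 × 1.31 × 0.192)) = 3.40 s.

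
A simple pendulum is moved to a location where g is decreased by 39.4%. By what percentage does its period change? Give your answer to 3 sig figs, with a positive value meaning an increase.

T ∝ 1/√g, so T'/T = 1/√(0.6060) = 1.285.
Percentage change in T = (1.285 − 1) × 100% = 28.5%.

28.5%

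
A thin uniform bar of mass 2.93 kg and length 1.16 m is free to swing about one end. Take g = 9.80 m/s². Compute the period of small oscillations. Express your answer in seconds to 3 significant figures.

1.77 s

For a physical pendulum T = 2π√(I/(mgd)), with d = 0.5800 m from pivot to centre of mass.
I_cm = mL²/12 = 2.93 × 1.16²/12 = 0.3286 kg·m²; I = I_cm + md² = 0.3286 + 2.93 × 0.5800² = 1.314 kg·m².
T = 2π√(1.314/(2.93 × 9.80 × 0.5800)) = 1.77 s.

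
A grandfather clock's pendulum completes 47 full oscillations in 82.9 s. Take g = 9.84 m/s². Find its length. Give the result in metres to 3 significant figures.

T = 82.9/47 = 1.764 s.
From T = 2π√(L/g), L = gT²/(4π²) = 9.84 × 1.764²/(4π²) = 0.775 m.

0.775 m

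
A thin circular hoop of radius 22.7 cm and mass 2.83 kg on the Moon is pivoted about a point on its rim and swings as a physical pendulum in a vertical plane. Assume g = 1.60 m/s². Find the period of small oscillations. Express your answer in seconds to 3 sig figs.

I_cm = mr² = 0.1458 kg·m². The pivot is at distance d = 0.227 m from the centre of mass.
By the parallel-axis theorem, I = I_cm + md² = 0.1458 + 0.1458 = 0.2917 kg·m².
T = 2π√(I/(mgd)) = 2π√(0.2917/(2.83 × 1.60 × 0.227)) = 3.35 s.

3.35 s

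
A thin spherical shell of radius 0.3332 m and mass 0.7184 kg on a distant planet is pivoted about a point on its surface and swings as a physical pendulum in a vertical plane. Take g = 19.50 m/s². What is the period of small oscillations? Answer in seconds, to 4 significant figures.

I_cm = (2/3)mr² = 0.053172 kg·m². The pivot is at distance d = 0.3332 m from the centre of mass.
By the parallel-axis theorem, I = I_cm + md² = 0.053172 + 0.079758 = 0.13293 kg·m².
T = 2π√(I/(mgd)) = 2π√(0.13293/(0.7184 × 19.50 × 0.3332)) = 1.060 s.

1.060 s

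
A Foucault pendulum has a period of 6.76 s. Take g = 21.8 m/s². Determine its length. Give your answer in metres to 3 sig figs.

25.2 m

From T = 2π√(L/g), L = gT²/(4π²) = 21.8 × 6.760²/(4π²) = 25.2 m.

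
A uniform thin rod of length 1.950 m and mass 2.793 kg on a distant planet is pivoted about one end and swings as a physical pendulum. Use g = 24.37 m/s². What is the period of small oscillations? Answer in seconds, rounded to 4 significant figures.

For a physical pendulum T = 2π√(I/(mgd)), with d = 0.97500 m from pivot to centre of mass.
I_cm = mL²/12 = 2.793 × 1.950²/12 = 0.88503 kg·m²; I = I_cm + md² = 0.88503 + 2.793 × 0.97500² = 3.5401 kg·m².
T = 2π√(3.5401/(2.793 × 24.37 × 0.97500)) = 1.451 s.

1.451 s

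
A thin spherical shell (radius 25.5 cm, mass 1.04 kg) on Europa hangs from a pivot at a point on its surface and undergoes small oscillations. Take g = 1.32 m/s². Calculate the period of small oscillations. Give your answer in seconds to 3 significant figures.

3.57 s

I_cm = (2/3)mr² = 0.04508 kg·m². The pivot is at distance d = 0.255 m from the centre of mass.
By the parallel-axis theorem, I = I_cm + md² = 0.04508 + 0.06763 = 0.1127 kg·m².
T = 2π√(I/(mgd)) = 2π√(0.1127/(1.04 × 1.32 × 0.255)) = 3.57 s.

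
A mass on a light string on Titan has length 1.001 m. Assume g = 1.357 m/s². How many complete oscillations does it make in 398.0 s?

73

T = 2π√(L/g) = 2π√(1.001/1.357) = 5.3964 s.
Number of complete oscillations = ⌊398.0/5.3964⌋ = ⌊73.752⌋ = 73.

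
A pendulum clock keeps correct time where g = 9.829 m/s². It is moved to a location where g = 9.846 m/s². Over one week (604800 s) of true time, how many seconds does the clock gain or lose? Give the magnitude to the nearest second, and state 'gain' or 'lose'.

gain 523 s

The clock's period scales as T ∝ 1/√g, so T'/T = √(9.829/9.846) = 0.999136.
In 604800 s of true time the clock registers 604800/0.999136 = 605322.8 s, so it gains 523 s.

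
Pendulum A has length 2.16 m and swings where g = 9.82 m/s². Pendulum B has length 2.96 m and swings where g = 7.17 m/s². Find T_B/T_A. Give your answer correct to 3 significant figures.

T = 2π√(L/g), so T_B/T_A = √((L_B/g_B)/(L_A/g_A)) = √((2.96/7.17)/(2.16/9.82)) = 1.37.

1.37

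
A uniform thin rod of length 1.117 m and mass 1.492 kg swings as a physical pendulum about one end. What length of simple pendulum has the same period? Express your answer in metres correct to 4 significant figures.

The equivalent simple-pendulum length is L_eq = I/(md), where I is about the pivot and d = 0.55850 m.
I_cm = (1/12)mL² = 0.15513 kg·m², so I = I_cm + md² = 0.15513 + 0.46539 = 0.62052 kg·m².
L_eq = 0.62052/(1.492 × 0.55850) = 0.7447 m.

0.7447 m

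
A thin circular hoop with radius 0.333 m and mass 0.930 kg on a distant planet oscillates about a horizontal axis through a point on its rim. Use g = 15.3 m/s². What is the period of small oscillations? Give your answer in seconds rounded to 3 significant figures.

I_cm = mr² = 0.1031 kg·m². The pivot is at distance d = 0.333 m from the centre of mass.
By the parallel-axis theorem, I = I_cm + md² = 0.1031 + 0.1031 = 0.2063 kg·m².
T = 2π√(I/(mgd)) = 2π√(0.2063/(0.930 × 15.3 × 0.333)) = 1.31 s.

1.31 s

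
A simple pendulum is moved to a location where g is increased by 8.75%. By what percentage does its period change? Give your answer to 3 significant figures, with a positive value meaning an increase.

-4.11%

T ∝ 1/√g, so T'/T = 1/√(1.087) = 0.9589.
Percentage change in T = (0.9589 − 1) × 100% = -4.11%.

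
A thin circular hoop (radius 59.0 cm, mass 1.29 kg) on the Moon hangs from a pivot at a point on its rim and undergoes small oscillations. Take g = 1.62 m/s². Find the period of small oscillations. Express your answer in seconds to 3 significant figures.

I_cm = mr² = 0.4490 kg·m². The pivot is at distance d = 0.590 m from the centre of mass.
By the parallel-axis theorem, I = I_cm + md² = 0.4490 + 0.4490 = 0.8981 kg·m².
T = 2π√(I/(mgd)) = 2π√(0.8981/(1.29 × 1.62 × 0.590)) = 5.36 s.

5.36 s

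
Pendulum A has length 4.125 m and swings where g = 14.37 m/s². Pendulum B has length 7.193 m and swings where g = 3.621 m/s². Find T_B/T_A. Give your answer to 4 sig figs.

T = 2π√(L/g), so T_B/T_A = √((L_B/g_B)/(L_A/g_A)) = √((7.193/3.621)/(4.125/14.37)) = 2.631.

2.631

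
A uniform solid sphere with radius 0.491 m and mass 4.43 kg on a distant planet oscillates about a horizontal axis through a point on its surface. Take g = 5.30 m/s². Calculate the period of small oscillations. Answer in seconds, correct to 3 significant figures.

2.26 s

I_cm = (2/5)mr² = 0.4272 kg·m². The pivot is at distance d = 0.491 m from the centre of mass.
By the parallel-axis theorem, I = I_cm + md² = 0.4272 + 1.068 = 1.495 kg·m².
T = 2π√(I/(mgd)) = 2π√(1.495/(4.43 × 5.30 × 0.491)) = 2.26 s.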